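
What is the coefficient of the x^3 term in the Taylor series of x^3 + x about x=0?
Expand to order 3: x^3 + x = x^3 + x + O(x^4).
The coefficient of x^3 is 1.

Final answer: 1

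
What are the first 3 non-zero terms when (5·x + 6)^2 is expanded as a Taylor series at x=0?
25·x^2 + 60·x + 36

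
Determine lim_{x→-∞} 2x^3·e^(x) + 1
The product is a 0·∞ indeterminate form at x → -∞.
Rewrite the product as 2x^3 / e^(-x) (an ∞/∞ form) and apply L'Hôpital, or use the standard hierarchy e^(|x|) ≫ |x^3| as x → -∞.
The indeterminate product → 0, so the limit = 1.

Final answer: 1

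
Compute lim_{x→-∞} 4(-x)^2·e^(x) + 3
The product is a 0·∞ indeterminate form at x → -∞.
Rewrite the product as 4(-x)^2 / e^(-x) (an ∞/∞ form) and apply L'Hôpital, or use the standard hierarchy e^(|x|) ≫ |(-x)^2| as x → -∞.
The indeterminate product → 0, so the limit = 3.

Final answer: 3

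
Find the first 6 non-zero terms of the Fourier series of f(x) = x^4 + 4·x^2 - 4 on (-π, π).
(32 - 8·π^2)·cos(x) + (1 + 2·π^2)·cos(2·x) + (-8·π^2/9 - 32/27)·cos(3·x) + (13/16 + π^2/2)·cos(4·x) + (-8·π^2/25 - 352/625)·cos(5·x) - 4 + 4·π^2/3 + π^4/5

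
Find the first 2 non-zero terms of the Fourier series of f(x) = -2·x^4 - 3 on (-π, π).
(-96 + 16·π^2)·cos(x) - 2·π^4/5 - 3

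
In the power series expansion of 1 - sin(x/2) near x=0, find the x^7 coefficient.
Expand to order 7: 1 - sin(x/2) = x^7/645120 - x^5/3840 + x^3/48 - x/2 + 1 + O(x^8).
The coefficient of x^7 is 1/645120.

Final answer: 1/645120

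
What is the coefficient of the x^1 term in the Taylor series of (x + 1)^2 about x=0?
Expand to order 1: (x + 1)^2 = 2·x + 1 + O(x^2).
The coefficient of x^1 is 2.

Final answer: 2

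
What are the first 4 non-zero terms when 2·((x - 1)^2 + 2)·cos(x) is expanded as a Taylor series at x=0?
2·x^3 - x^2 - 4·x + 6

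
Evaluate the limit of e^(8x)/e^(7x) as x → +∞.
This is an ∞/∞ indeterminate form as x → +∞.
Rewrite e^(8x)/e^(7x) = e^((8−7)x) = e^(x); the exponent coefficient is 1 > 0 so e^(x) → ∞.
Limit = ∞.

Final answer: ∞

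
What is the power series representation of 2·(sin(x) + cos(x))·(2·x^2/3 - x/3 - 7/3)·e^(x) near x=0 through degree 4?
19·x^4/9 + 2·x^3 - 14·x^2/3 - 10·x - 14/3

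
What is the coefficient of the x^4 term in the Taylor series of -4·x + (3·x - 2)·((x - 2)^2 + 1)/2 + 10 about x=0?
Expand to order 4: -4·x + (3·x - 2)·((x - 2)^2 + 1)/2 + 10 = 3·x^3/2 - 7·x^2 + 15·x/2 + 5 + O(x^5).
The coefficient of x^4 is 0.

Final answer: 0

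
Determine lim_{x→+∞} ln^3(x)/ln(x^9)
This is an ∞/∞ indeterminate form as x → +∞.
Write ln(x^9) = 9·ln(x), reducing the quotient to ln^2(x)/9 → ∞.
Limit = ∞.

Final answer: ∞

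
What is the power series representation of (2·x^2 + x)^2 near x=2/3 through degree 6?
196/81 + 308·(x - 2/3)/27 + 59·(x - 2/3)^2/3 + 44·(x - 2/3)^3/3 + 4·(x - 2/3)^4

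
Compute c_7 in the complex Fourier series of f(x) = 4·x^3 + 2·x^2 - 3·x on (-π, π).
Compute the real Fourier coefficients first: a_7 = -8/49, b_7 = -342/343 + 8·π^2/7.
Then c_7 = (a_7 − i·b_7)/2 = -4/49 - 4·i·π^2/7 + 171·i/343.

Final answer: -4/49 - 4·i·π^2/7 + 171·i/343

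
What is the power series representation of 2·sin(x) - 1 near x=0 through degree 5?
x^5/60 - x^3/3 + 2·x - 1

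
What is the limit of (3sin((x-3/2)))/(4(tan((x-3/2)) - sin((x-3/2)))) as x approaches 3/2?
Both numerator and denominator → 0 as x → 3/2; this is a 0/0 indeterminate form.
Expand each to leading order near x = 3/2: numerator ~ 3·(x - 3/2), denominator ~ 2·(x - 3/2)^3.
The limit of the ratio is ∞.

Final answer: ∞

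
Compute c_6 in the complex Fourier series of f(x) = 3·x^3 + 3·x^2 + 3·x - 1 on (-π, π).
Compute the real Fourier coefficients first: a_6 = 1/3, b_6 = -π^2 - 5/6.
Then c_6 = (a_6 − i·b_6)/2 = 1/6 + 5·i/12 + i·π^2/2.

Final answer: 1/6 + 5·i/12 + i·π^2/2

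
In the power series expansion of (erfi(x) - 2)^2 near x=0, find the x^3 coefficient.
Expand to order 3: (erfi(x) - 2)^2 = -8·x^3/(3·√(π)) + 4·x^2/π - 8·x/√(π) + 4 + O(x^4).
The coefficient of x^3 is -8/(3·√(π)).

Final answer: -8/(3·√(π))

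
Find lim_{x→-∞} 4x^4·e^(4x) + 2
The product is a 0·∞ indeterminate form at x → -∞.
Rewrite the product as 4x^4 / e^(-4x) (an ∞/∞ form) and apply L'Hôpital, or use the standard hierarchy e^(4|x|) ≫ |x^4| as x → -∞.
The indeterminate product → 0, so the limit = 2.

Final answer: 2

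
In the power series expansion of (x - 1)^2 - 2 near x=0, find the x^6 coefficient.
Expand to order 6: (x - 1)^2 - 2 = x^2 - 2·x - 1 + O(x^7).
The coefficient of x^6 is 0.

Final answer: 0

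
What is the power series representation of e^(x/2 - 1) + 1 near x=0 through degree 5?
x^5·e^(-1)/3840 + x^4·e^(-1)/384 + x^3·e^(-1)/48 + x^2·e^(-1)/8 + x·e^(-1)/2 + e^(-1) + 1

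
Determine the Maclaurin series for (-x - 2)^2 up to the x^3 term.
x^2 + 4·x + 4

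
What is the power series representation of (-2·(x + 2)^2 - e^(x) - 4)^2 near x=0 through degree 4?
31·x^4/3 + 148·x^3/3 + 146·x^2 + 234·x + 169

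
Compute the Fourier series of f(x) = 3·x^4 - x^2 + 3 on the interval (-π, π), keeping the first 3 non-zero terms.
(148 - 24·π^2)·cos(x) + (-10 + 6·π^2)·cos(2·x) - π^2/3 + 3 + 3·π^4/5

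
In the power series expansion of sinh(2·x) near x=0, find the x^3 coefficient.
Expand to order 3: sinh(2·x) = 4·x^3/3 + 2·x + O(x^4).
The coefficient of x^3 is 4/3.

Final answer: 4/3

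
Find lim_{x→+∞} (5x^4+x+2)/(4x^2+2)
This is an ∞/∞ indeterminate form as x → +∞.
Divide numerator and denominator by x^4 and let the lower-order terms vanish; the numerator's degree 4 exceeds the denominator's degree 2, so the quotient diverges.
Limit = ∞.

Final answer: ∞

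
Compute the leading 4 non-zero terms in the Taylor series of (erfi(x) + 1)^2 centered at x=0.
4·x^3/(3·√(π)) + 4·x^2/π + 4·x/√(π) + 1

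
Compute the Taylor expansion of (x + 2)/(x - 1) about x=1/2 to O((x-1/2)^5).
-5 - 12·(x - 1/2) - 24·(x - 1/2)^2 - 48·(x - 1/2)^3 - 96·(x - 1/2)^4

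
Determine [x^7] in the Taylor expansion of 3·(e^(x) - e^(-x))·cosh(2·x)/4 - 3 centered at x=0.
Expand to order 7: 3·(e^(x) - e^(-x))·cosh(2·x)/4 - 3 = 1093·x^7/3360 + 121·x^5/80 + 13·x^3/4 + 3·x/2 - 3 + O(x^8).
The coefficient of x^7 is 1093/3360.

Final answer: 1093/3360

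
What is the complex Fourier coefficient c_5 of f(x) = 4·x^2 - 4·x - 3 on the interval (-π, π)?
Compute the real Fourier coefficients first: a_5 = -16/25, b_5 = -8/5.
Then c_5 = (a_5 − i·b_5)/2 = -8/25 + 4·i/5.

Final answer: -8/25 + 4·i/5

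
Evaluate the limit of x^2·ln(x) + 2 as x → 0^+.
The product is a 0·∞ indeterminate form at x → 0⁺.
Rewrite the product as ln(x) / x^(-2) and apply L'Hôpital, or use the standard hierarchy x^(-2) ≫ |ln x| as x → 0⁺.
The indeterminate product → 0, so the limit = 2.

Final answer: 2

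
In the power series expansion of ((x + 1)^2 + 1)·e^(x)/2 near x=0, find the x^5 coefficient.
Expand to order 5: ((x + 1)^2 + 1)·e^(x)/2 = 2·x^5/15 + 11·x^4/24 + 7·x^3/6 + 2·x^2 + 2·x + 1 + O(x^6).
The coefficient of x^5 is 2/15.

Final answer: 2/15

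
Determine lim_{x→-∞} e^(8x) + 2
Evaluate the dominant behaviour as x → -∞; each term tends to a finite value or vanishes.
Limit = 2.

Final answer: 2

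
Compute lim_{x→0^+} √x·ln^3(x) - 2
The product is a 0·∞ indeterminate form at x → 0⁺.
Rewrite the product as ln^3(x) / x^(-1/2) and apply L'Hôpital, or use the standard hierarchy x^(-1/2) ≫ |ln x|^3 as x → 0⁺.
The indeterminate product → 0, so the limit = -2.

Final answer: -2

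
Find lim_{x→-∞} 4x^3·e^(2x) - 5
The product is a 0·∞ indeterminate form at x → -∞.
Rewrite the product as 4x^3 / e^(-2x) (an ∞/∞ form) and apply L'Hôpital, or use the standard hierarchy e^(2|x|) ≫ |x^3| as x → -∞.
The indeterminate product → 0, so the limit = -5.

Final answer: -5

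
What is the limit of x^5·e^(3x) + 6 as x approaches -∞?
The product is a 0·∞ indeterminate form at x → -∞.
Rewrite the product as x^5 / e^(-3x) (an ∞/∞ form) and apply L'Hôpital, or use the standard hierarchy e^(3|x|) ≫ |x^5| as x → -∞.
The indeterminate product → 0, so the limit = 6.

Final answer: 6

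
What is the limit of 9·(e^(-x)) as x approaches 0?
Direct substitution at x = 0 gives 9.

Final answer: 9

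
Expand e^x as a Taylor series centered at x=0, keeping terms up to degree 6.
x^6/720 + x^5/120 + x^4/24 + x^3/6 + x^2/2 + x + 1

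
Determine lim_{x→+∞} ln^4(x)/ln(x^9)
This is an ∞/∞ indeterminate form as x → +∞.
Write ln(x^9) = 9·ln(x), reducing the quotient to ln^3(x)/9 → ∞.
Limit = ∞.

Final answer: ∞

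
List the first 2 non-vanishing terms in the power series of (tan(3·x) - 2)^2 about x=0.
4 - 12·x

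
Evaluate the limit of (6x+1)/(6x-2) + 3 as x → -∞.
Evaluate the dominant behaviour as x → -∞; each term tends to a finite value or vanishes.
Limit = 4.

Final answer: 4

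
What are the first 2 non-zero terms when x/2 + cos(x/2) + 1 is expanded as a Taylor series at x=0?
x/2 + 2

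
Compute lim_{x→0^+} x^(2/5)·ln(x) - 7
The product is a 0·∞ indeterminate form at x → 0⁺.
Rewrite the product as ln(x) / x^(-2/5) and apply L'Hôpital, or use the standard hierarchy x^(-2/5) ≫ |ln x| as x → 0⁺.
The indeterminate product → 0, so the limit = -7.

Final answer: -7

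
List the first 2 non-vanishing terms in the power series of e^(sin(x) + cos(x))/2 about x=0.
e·x/2 + e/2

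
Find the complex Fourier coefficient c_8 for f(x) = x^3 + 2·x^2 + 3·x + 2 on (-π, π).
Compute the real Fourier coefficients first: a_8 = 1/8, b_8 = -π^2/4 - 93/128.
Then c_8 = (a_8 − i·b_8)/2 = 1/16 + 93·i/256 + i·π^2/8.

Final answer: 1/16 + 93·i/256 + i·π^2/8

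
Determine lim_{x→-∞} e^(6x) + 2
Evaluate the dominant behaviour as x → -∞; each term tends to a finite value or vanishes.
Limit = 2.

Final answer: 2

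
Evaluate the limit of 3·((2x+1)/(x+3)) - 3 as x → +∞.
Evaluate the dominant behaviour as x → +∞; each term tends to a finite value or vanishes.
Limit = 3.

Final answer: 3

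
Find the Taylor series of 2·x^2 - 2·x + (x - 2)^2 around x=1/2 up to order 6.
7/4 - 3·(x - 1/2) + 3·(x - 1/2)^2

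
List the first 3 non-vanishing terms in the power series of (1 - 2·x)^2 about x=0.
4·x^2 - 4·x + 1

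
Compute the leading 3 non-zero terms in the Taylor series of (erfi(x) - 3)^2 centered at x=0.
4·x^2/π - 12·x/√(π) + 9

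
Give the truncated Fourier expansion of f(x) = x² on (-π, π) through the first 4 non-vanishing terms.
-4·cos(x) + cos(2·x) - 4·cos(3·x)/9 + π^2/3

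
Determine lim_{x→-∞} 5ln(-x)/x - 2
The quotient is an ∞/∞ indeterminate form as x → -∞.
Compare growth rates of the dominant terms (exponentials ≫ polynomials ≫ logarithms), or apply L'Hôpital's rule; the quotient → 0.
Adding the constant: 0 - 2 = -2. Limit = -2.

Final answer: -2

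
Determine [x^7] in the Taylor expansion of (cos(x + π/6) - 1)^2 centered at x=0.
Expand to order 7: (cos(x + π/6) - 1)^2 = x^7·(-1 + √(3)/2)^2·(1/(5040·(-1 + √(3)/2)) + √(3)/(160·(-1 + √(3)/2)^2)) + x^6·(-1 + √(3)/2)^2·(-29/(1440·(-1 + √(3)/2)^2) - √(3)/(720·(-1 + √(3)/2))) + x^5·(-1 + √(3)/2)^2·(-√(3)/(16·(-1 + √(3)/2)^2) - 1/(120·(-1 + √(3)/2))) + x^4·(-1 + √(3)/2)^2·(√(3)/(24·(-1 + √(3)/2)) + 5/(48·(-1 + √(3)/2)^2)) + x^3·(-1 + √(3)/2)^2·(1/(6·(-1 + √(3)/2)) + √(3)/(4·(-1 + √(3)/2)^2)) + x^2·(-1 + √(3)/2)^2·(-√(3)/(2·(-1 + √(3)/2)) + 1/(4·(-1 + √(3)/2)^2)) + x·(1 - √(3)/2) + (-1 + √(3)/2)^2 + O(x^8).
The coefficient of x^7 is (-1 + √(3)/2)^2·(1/(5040·(-1 + √(3)/2)) + √(3)/(160·(-1 + √(3)/2)^2)).

Final answer: (-1 + √(3)/2)^2·(1/(5040·(-1 + √(3)/2)) + √(3)/(160·(-1 + √(3)/2)^2))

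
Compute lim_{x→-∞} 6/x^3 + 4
Evaluate the dominant behaviour as x → -∞; each term tends to a finite value or vanishes.
Limit = 4.

Final answer: 4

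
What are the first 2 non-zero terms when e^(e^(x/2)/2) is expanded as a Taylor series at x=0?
x·e^(1/2)/4 + e^(1/2)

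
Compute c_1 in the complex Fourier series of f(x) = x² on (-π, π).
Compute the real Fourier coefficients first: a_1 = -4, b_1 = 0.
Then c_1 = (a_1 − i·b_1)/2 = -2.

Final answer: -2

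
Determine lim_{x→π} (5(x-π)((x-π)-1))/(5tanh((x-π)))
Both numerator and denominator → 0 as x → π; this is a 0/0 indeterminate form.
Expand each to leading order near x = π: numerator ~ -5·(x - π), denominator ~ 5·(x - π).
The limit of the ratio is -1.

Final answer: -1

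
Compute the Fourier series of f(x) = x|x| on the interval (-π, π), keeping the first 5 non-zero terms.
(-8 + 2·π^2)·sin(x)/π - π·sin(2·x) + (-8 + 18·π^2)·sin(3·x)/(27·π) - π·sin(4·x)/2 + (-8 + 50·π^2)·sin(5·x)/(125·π)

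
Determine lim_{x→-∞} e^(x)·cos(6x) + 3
Evaluate the dominant behaviour as x → -∞; each term tends to a finite value or vanishes.
Limit = 3.

Final answer: 3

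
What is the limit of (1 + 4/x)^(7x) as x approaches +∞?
As x → +∞: write (1 + 4/x)^(7x) = ((1 + 4/x)^x)^7 → (e^4)^7 = e^28.
Limit = e^(28).

Final answer: e^(28)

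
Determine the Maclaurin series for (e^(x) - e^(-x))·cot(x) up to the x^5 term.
-5·x^4/36 - x^2/3 + 2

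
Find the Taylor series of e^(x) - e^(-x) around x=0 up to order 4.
x^3/3 + 2·x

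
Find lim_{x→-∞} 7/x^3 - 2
Evaluate the dominant behaviour as x → -∞; each term tends to a finite value or vanishes.
Limit = -2.

Final answer: -2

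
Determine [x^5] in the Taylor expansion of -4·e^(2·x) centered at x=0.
Expand to order 5: -4·e^(2·x) = -16·x^5/15 - 8·x^4/3 - 16·x^3/3 - 8·x^2 - 8·x - 4 + O(x^6).
The coefficient of x^5 is -16/15.

Final answer: -16/15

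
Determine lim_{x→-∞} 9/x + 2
Evaluate the dominant behaviour as x → -∞; each term tends to a finite value or vanishes.
Limit = 2.

Final answer: 2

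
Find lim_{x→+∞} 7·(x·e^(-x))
Evaluate the dominant behaviour as x → +∞; each term tends to a finite value or vanishes.
Limit = 0.

Final answer: 0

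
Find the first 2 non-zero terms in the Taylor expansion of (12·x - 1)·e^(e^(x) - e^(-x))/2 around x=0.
5·x - 1/2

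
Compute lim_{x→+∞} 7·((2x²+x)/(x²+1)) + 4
Evaluate the dominant behaviour as x → +∞; each term tends to a finite value or vanishes.
Limit = 18.

Final answer: 18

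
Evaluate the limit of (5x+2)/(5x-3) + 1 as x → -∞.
Evaluate the dominant behaviour as x → -∞; each term tends to a finite value or vanishes.
Limit = 2.

Final answer: 2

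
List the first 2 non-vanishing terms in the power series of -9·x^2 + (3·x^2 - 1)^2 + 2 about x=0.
3 - 15·x^2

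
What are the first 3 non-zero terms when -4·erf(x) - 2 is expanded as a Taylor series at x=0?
8·x^3/(3·√(π)) - 8·x/√(π) - 2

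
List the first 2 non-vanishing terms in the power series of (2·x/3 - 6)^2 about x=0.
36 - 8·x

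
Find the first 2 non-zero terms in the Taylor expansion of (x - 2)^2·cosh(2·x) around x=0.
4 - 4·x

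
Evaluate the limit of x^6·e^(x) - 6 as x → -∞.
The product is a 0·∞ indeterminate form at x → -∞.
Rewrite the product as x^6 / e^(-x) (an ∞/∞ form) and apply L'Hôpital, or use the standard hierarchy e^(|x|) ≫ |x^6| as x → -∞.
The indeterminate product → 0, so the limit = -6.

Final answer: -6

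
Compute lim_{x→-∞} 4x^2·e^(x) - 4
The product is a 0·∞ indeterminate form at x → -∞.
Rewrite the product as 4x^2 / e^(-x) (an ∞/∞ form) and apply L'Hôpital, or use the standard hierarchy e^(|x|) ≫ |x^2| as x → -∞.
The indeterminate product → 0, so the limit = -4.

Final answer: -4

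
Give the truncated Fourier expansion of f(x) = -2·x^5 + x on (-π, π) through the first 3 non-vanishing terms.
(-478 - 4·π^4 + 80·π^2)·sin(x) + (-10·π^2 + 14 + 2·π^4)·sin(2·x) + (-4·π^4/3 - 106/81 + 80·π^2/27)·sin(3·x)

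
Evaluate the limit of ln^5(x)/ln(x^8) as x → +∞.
This is an ∞/∞ indeterminate form as x → +∞.
Write ln(x^8) = 8·ln(x), reducing the quotient to ln^4(x)/8 → ∞.
Limit = ∞.

Final answer: ∞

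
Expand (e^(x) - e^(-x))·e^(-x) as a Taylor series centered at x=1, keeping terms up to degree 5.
(-1 + e^(2))·e^(-2) + 2·e^(-2)·(x - 1) - 2·e^(-2)·(x - 1)^2 + 4·e^(-2)·(x - 1)^3/3 - 2·e^(-2)·(x - 1)^4/3 + 4·e^(-2)·(x - 1)^5/15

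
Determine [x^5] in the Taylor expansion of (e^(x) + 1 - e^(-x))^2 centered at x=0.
Expand to order 5: (e^(x) + 1 - e^(-x))^2 = x^5/30 + 4·x^4/3 + 2·x^3/3 + 4·x^2 + 4·x + 1 + O(x^6).
The coefficient of x^5 is 1/30.

Final answer: 1/30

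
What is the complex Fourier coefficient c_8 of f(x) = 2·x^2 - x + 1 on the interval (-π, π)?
Compute the real Fourier coefficients first: a_8 = 1/8, b_8 = 1/4.
Then c_8 = (a_8 − i·b_8)/2 = 1/16 - i/8.

Final answer: 1/16 - i/8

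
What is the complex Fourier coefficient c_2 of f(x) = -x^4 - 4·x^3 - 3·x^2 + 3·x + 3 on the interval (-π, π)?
Compute the real Fourier coefficients first: a_2 = -2·π^2, b_2 = -9 + 4·π^2.
Then c_2 = (a_2 − i·b_2)/2 = -π^2 - 2·i·π^2 + 9·i/2.

Final answer: -π^2 - 2·i·π^2 + 9·i/2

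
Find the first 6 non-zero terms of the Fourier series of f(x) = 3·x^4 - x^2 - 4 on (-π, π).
(148 - 24·π^2)·cos(x) + (-10 + 6·π^2)·cos(2·x) + (20/9 - 8·π^2/3)·cos(3·x) + (-13/16 + 3·π^2/2)·cos(4·x) + (244/625 - 24·π^2/25)·cos(5·x) - 4 - π^2/3 + 3·π^4/5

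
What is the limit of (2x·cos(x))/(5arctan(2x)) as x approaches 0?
Both numerator and denominator → 0 as x → 0; this is a 0/0 indeterminate form.
Expand each to leading order near x = 0: numerator ~ 2·x, denominator ~ 10·x.
The limit of the ratio is 1/5.

Final answer: 1/5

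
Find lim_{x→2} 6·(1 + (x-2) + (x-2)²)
Direct substitution at x = 2 gives 6.

Final answer: 6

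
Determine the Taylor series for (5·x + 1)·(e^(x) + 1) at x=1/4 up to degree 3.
9/4 + 9·e^(1/4)/4 + (5 + 29·e^(1/4)/4)·(x - 1/4) + 49·e^(1/4)·(x - 1/4)^2/8 + 23·e^(1/4)·(x - 1/4)^3/8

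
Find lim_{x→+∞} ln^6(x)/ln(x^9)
This is an ∞/∞ indeterminate form as x → +∞.
Write ln(x^9) = 9·ln(x), reducing the quotient to ln^5(x)/9 → ∞.
Limit = ∞.

Final answer: ∞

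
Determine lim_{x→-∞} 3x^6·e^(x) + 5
The product is a 0·∞ indeterminate form at x → -∞.
Rewrite the product as 3x^6 / e^(-x) (an ∞/∞ form) and apply L'Hôpital, or use the standard hierarchy e^(|x|) ≫ |x^6| as x → -∞.
The indeterminate product → 0, so the limit = 5.

Final answer: 5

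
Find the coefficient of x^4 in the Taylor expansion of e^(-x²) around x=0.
Expand to order 4: e^(-x²) = x^4/2 - x^2 + 1 + O(x^5).
The coefficient of x^4 is 1/2.

Final answer: 1/2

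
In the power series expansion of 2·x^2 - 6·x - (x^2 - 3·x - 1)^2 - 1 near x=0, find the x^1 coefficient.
Expand to order 1: 2·x^2 - 6·x - (x^2 - 3·x - 1)^2 - 1 = -12·x - 2 + O(x^2).
The coefficient of x^1 is -12.

Final answer: -12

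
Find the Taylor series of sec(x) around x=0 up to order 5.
5·x^4/24 + x^2/2 + 1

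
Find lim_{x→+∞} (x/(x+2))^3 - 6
As x → +∞: x/(x+2) = 1/(1 + 2/x) → 1, and the 3rd power of a limit-1 base also → 1; with the additive constant, 1 - 6 = -5.
Limit = -5.

Final answer: -5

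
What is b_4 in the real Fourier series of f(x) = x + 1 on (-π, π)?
b_4 = (1/π) ∫_{-π}^{π} f(x)·sin(4x) dx.
Evaluate the integral (use parity and integration by parts as needed): b_4 = -1/2.

Final answer: -1/2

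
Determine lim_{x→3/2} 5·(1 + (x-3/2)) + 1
Direct substitution at x = 3/2 gives 6.

Final answer: 6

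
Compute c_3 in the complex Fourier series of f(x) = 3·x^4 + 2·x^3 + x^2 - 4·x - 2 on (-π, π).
Compute the real Fourier coefficients first: a_3 = 4/3 - 8·π^2/3, b_3 = -32/9 + 4·π^2/3.
Then c_3 = (a_3 − i·b_3)/2 = -4·π^2/3 + 2/3 - 2·i·π^2/3 + 16·i/9.

Final answer: -4·π^2/3 + 2/3 - 2·i·π^2/3 + 16·i/9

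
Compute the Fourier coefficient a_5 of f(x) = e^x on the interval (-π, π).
a_5 = (1/π) ∫_{-π}^{π} f(x)·cos(5x) dx.
Evaluate the integral (use parity and integration by parts as needed): a_5 = (1 - e^(2·π))·e^(-π)/(26·π).

Final answer: (1 - e^(2·π))·e^(-π)/(26·π)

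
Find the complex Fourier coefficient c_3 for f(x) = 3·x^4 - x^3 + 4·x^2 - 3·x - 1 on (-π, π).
Compute the real Fourier coefficients first: a_3 = -8·π^2/3, b_3 = -2·π^2/3 - 14/9.
Then c_3 = (a_3 − i·b_3)/2 = -4·π^2/3 + 7·i/9 + i·π^2/3.

Final answer: -4·π^2/3 + 7·i/9 + i·π^2/3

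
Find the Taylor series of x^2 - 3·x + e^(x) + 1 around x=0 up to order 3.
x^3/6 + 3·x^2/2 - 2·x + 2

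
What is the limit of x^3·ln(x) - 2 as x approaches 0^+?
The product is a 0·∞ indeterminate form at x → 0⁺.
Rewrite the product as ln(x) / x^(-3) and apply L'Hôpital, or use the standard hierarchy x^(-3) ≫ |ln x| as x → 0⁺.
The indeterminate product → 0, so the limit = -2.

Final answer: -2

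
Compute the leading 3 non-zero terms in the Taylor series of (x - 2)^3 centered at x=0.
-6·x^2 + 12·x - 8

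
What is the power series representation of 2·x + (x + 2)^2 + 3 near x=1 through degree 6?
14 + 8·(x - 1) + (x - 1)^2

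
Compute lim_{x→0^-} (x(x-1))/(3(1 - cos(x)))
Both numerator and denominator → 0 as x → 0^-; this is a 0/0 indeterminate form.
Expand each to leading order near x = 0: numerator ~ -x, denominator ~ 3·x^2/2.
The limit of the ratio is ∞.

Final answer: ∞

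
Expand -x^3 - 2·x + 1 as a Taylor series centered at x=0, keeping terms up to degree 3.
-x^3 - 2·x + 1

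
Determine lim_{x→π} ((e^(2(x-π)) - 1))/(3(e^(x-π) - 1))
Both numerator and denominator → 0 as x → π; this is a 0/0 indeterminate form.
Expand each to leading order near x = π: numerator ~ 2·(x - π), denominator ~ 3·(x - π).
The limit of the ratio is 2/3.

Final answer: 2/3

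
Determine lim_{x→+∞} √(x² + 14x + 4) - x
This is an ∞ − ∞ indeterminate form.
Multiply and divide by the conjugate √(x²+14x + 4) + x; the x² terms cancel, leaving (14x + 4)/(√(x²+14x + 4)+x) → 14/2 = 7.
Limit = 7.

Final answer: 7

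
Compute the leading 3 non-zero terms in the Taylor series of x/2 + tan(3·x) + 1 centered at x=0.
9·x^3 + 7·x/2 + 1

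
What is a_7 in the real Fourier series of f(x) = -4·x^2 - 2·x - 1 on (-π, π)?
a_7 = (1/π) ∫_{-π}^{π} f(x)·cos(7x) dx.
Evaluate the integral (use parity and integration by parts as needed): a_7 = 16/49.

Final answer: 16/49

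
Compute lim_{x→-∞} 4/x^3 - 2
Evaluate the dominant behaviour as x → -∞; each term tends to a finite value or vanishes.
Limit = -2.

Final answer: -2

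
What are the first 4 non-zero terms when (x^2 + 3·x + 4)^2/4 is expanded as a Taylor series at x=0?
3·x^3/2 + 17·x^2/4 + 6·x + 4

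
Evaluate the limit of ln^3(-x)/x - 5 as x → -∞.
The quotient is an ∞/∞ indeterminate form as x → -∞.
Compare growth rates of the dominant terms (exponentials ≫ polynomials ≫ logarithms), or apply L'Hôpital's rule; the quotient → 0.
Adding the constant: 0 - 5 = -5. Limit = -5.

Final answer: -5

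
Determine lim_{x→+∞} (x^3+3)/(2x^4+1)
This is an ∞/∞ indeterminate form as x → +∞.
Divide numerator and denominator by x^4 and let the lower-order terms vanish; the numerator's degree 3 is below the denominator's degree 4, so the quotient → 0.
Limit = 0.

Final answer: 0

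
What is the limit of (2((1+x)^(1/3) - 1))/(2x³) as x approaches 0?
Both numerator and denominator → 0 as x → 0; this is a 0/0 indeterminate form.
Expand each to leading order near x = 0: numerator ~ 2·x/3, denominator ~ 2·x^3.
The limit of the ratio is ∞.

Final answer: ∞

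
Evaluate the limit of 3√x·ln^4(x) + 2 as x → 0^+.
The product is a 0·∞ indeterminate form at x → 0⁺.
Rewrite the product as 3·ln^4(x) / x^(-1/2) and apply L'Hôpital, or use the standard hierarchy x^(-1/2) ≫ |ln x|^4 as x → 0⁺.
The indeterminate product → 0, so the limit = 2.

Final answer: 2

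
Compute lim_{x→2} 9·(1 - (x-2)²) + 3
Direct substitution at x = 2 gives 12.

Final answer: 12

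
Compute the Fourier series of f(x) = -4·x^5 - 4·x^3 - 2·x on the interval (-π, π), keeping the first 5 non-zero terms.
(-916 - 8·π^4 + 152·π^2)·sin(x) + (-16·π^2 + 26 + 4·π^4)·sin(2·x) + (-8·π^4/3 - 284/81 + 88·π^2/27)·sin(3·x) + (-π^2/2 + 19/16 + 2·π^4)·sin(4·x) + (-8·π^4/5 - 8·π^2/25 - 452/625)·sin(5·x)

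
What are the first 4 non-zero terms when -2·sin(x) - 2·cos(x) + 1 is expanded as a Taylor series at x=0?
x^3/3 + x^2 - 2·x - 1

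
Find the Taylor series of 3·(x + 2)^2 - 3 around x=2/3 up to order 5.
55/3 + 16·(x - 2/3) + 3·(x - 2/3)^2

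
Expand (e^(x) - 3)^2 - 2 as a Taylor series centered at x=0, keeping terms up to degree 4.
5·x^4/12 + x^3/3 - x^2 - 4·x + 2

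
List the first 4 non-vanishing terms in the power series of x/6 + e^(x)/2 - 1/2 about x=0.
x^4/48 + x^3/12 + x^2/4 + 2·x/3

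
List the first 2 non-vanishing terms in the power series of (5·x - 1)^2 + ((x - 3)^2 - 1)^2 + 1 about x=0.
66 - 106·x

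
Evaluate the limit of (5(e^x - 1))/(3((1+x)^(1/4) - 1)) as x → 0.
Both numerator and denominator → 0 as x → 0; this is a 0/0 indeterminate form.
Expand each to leading order near x = 0: numerator ~ 5·x, denominator ~ 3·x/4.
The limit of the ratio is 20/3.

Final answer: 20/3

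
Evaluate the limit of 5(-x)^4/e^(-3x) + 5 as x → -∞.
The quotient is an ∞/∞ indeterminate form as x → -∞.
Compare growth rates of the dominant terms (exponentials ≫ polynomials ≫ logarithms), or apply L'Hôpital's rule; the quotient → 0.
Adding the constant: 0 + 5 = 5. Limit = 5.

Final answer: 5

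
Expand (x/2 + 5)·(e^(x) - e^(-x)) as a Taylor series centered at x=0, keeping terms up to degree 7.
x^7/504 + x^6/120 + x^5/12 + x^4/6 + 5·x^3/3 + x^2 + 10·x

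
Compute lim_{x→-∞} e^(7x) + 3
Evaluate the dominant behaviour as x → -∞; each term tends to a finite value or vanishes.
Limit = 3.

Final answer: 3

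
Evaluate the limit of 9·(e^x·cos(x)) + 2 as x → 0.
Direct substitution at x = 0 gives 11.

Final answer: 11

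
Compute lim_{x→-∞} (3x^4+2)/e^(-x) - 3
The quotient is an ∞/∞ indeterminate form as x → -∞.
Compare growth rates of the dominant terms (exponentials ≫ polynomials ≫ logarithms), or apply L'Hôpital's rule; the quotient → 0.
Adding the constant: 0 - 3 = -3. Limit = -3.

Final answer: -3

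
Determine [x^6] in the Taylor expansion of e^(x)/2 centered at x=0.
Expand to order 6: e^(x)/2 = x^6/1440 + x^5/240 + x^4/48 + x^3/12 + x^2/4 + x/2 + 1/2 + O(x^7).
The coefficient of x^6 is 1/1440.

Final answer: 1/1440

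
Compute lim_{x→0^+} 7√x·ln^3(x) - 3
The product is a 0·∞ indeterminate form at x → 0⁺.
Rewrite the product as 7·ln^3(x) / x^(-1/2) and apply L'Hôpital, or use the standard hierarchy x^(-1/2) ≫ |ln x|^3 as x → 0⁺.
The indeterminate product → 0, so the limit = -3.

Final answer: -3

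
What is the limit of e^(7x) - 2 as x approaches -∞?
Evaluate the dominant behaviour as x → -∞; each term tends to a finite value or vanishes.
Limit = -2.

Final answer: -2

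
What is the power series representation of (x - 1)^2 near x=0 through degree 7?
x^2 - 2·x + 1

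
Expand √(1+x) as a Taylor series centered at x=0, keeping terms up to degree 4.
-5·x^4/128 + x^3/16 - x^2/8 + x/2 + 1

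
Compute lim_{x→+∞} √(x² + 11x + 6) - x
This is an ∞ − ∞ indeterminate form.
Multiply and divide by the conjugate √(x²+11x + 6) + x; the x² terms cancel, leaving (11x + 6)/(√(x²+11x + 6)+x) → 11/2.
Limit = 11/2.

Final answer: 11/2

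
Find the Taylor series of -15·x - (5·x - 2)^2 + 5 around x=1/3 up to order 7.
-1/9 - 35·(x - 1/3)/3 - 25·(x - 1/3)^2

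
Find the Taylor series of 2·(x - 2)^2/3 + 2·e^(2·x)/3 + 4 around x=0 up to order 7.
16·x^7/945 + 8·x^6/135 + 8·x^5/45 + 4·x^4/9 + 8·x^3/9 + 2·x^2 - 4·x/3 + 22/3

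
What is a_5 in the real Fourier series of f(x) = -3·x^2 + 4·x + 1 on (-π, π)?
a_5 = (1/π) ∫_{-π}^{π} f(x)·cos(5x) dx.
Evaluate the integral (use parity and integration by parts as needed): a_5 = 12/25.

Final answer: 12/25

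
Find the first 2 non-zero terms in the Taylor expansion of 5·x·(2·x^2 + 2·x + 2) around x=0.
10·x^2 + 10·x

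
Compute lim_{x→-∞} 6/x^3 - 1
Evaluate the dominant behaviour as x → -∞; each term tends to a finite value or vanishes.
Limit = -1.

Final answer: -1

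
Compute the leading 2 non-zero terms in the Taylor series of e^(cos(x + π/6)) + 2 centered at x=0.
-x·e^(√(3)/2)/2 + 2 + e^(√(3)/2)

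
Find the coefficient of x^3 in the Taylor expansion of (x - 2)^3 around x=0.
Expand to order 3: (x - 2)^3 = x^3 - 6·x^2 + 12·x - 8 + O(x^4).
The coefficient of x^3 is 1.

Final answer: 1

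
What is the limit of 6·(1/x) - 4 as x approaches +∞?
Evaluate the dominant behaviour as x → +∞; each term tends to a finite value or vanishes.
Limit = -4.

Final answer: -4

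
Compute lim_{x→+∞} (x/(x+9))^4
As x → +∞: x/(x+9) = 1/(1 + 9/x) → 1, and the 4th power of a limit-1 base also → 1.
Limit = 1.

Final answer: 1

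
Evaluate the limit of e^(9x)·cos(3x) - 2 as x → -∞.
Evaluate the dominant behaviour as x → -∞; each term tends to a finite value or vanishes.
Limit = -2.

Final answer: -2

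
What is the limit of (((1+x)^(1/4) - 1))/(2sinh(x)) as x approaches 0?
Both numerator and denominator → 0 as x → 0; this is a 0/0 indeterminate form.
Expand each to leading order near x = 0: numerator ~ x/4, denominator ~ 2·x.
The limit of the ratio is 1/8.

Final answer: 1/8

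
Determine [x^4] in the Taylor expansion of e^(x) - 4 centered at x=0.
Expand to order 4: e^(x) - 4 = x^4/24 + x^3/6 + x^2/2 + x - 3 + O(x^5).
The coefficient of x^4 is 1/24.

Final answer: 1/24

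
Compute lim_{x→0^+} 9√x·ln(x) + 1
The product is a 0·∞ indeterminate form at x → 0⁺.
Rewrite the product as 9·ln(x) / x^(-1/2) and apply L'Hôpital, or use the standard hierarchy x^(-1/2) ≫ |ln x| as x → 0⁺.
The indeterminate product → 0, so the limit = 1.

Final answer: 1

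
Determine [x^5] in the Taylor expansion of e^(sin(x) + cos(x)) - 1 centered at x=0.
Expand to order 5: e^(sin(x) + cos(x)) - 1 = e·x^5/10 - 5·e·x^4/24 - e·x^3/2 + e·x - 1 + e + O(x^6).
The coefficient of x^5 is e/10.

Final answer: e/10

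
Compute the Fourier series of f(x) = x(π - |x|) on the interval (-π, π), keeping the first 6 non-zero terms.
8·sin(x)/π + 8·sin(3·x)/(27·π) + 8·sin(5·x)/(125·π) + 8·sin(7·x)/(343·π) + 8·sin(9·x)/(729·π) + 8·sin(11·x)/(1331·π)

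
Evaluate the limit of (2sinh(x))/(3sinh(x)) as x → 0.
Both numerator and denominator → 0 as x → 0; this is a 0/0 indeterminate form.
Expand each to leading order near x = 0: numerator ~ 2·x, denominator ~ 3·x.
The limit of the ratio is 2/3.

Final answer: 2/3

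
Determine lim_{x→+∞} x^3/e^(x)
This is an ∞/∞ indeterminate form as x → +∞.
The exponential denominator e^(x) dominates the polynomial numerator (e^x ≫ x^3 as x → ∞), so the quotient → 0.
Limit = 0.

Final answer: 0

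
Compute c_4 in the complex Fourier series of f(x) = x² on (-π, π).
Compute the real Fourier coefficients first: a_4 = 1/4, b_4 = 0.
Then c_4 = (a_4 − i·b_4)/2 = 1/8.

Final answer: 1/8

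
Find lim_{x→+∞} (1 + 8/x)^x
As x → +∞: this is the defining limit (1 + 8/x)^x → e^8.
Limit = e^(8).

Final answer: e^(8)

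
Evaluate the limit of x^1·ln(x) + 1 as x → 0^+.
The product is a 0·∞ indeterminate form at x → 0⁺.
Rewrite the product as ln(x) / x^(-1) and apply L'Hôpital, or use the standard hierarchy x^(-1) ≫ |ln x| as x → 0⁺.
The indeterminate product → 0, so the limit = 1.

Final answer: 1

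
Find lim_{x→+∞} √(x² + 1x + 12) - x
This is an ∞ − ∞ indeterminate form.
Multiply and divide by the conjugate √(x²+1x + 12) + x; the x² terms cancel, leaving (1x + 12)/(√(x²+1x + 12)+x) → 1/2.
Limit = 1/2.

Final answer: 1/2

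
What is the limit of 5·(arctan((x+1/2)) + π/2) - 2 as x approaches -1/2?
Direct substitution at x = -1/2 gives -2 + 5·π/2.

Final answer: -2 + 5·π/2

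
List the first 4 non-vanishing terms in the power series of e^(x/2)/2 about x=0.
x^3/96 + x^2/16 + x/4 + 1/2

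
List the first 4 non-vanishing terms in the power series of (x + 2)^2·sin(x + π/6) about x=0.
x^3·(-1 + √(3)/6) + x^2·(-1/2 + 2·√(3)) + x·(2 + 2·√(3)) + 2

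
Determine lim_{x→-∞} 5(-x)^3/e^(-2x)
This is an ∞/∞ indeterminate form as x → -∞.
Compare growth rates of the dominant terms (exponentials ≫ polynomials ≫ logarithms), or apply L'Hôpital's rule; the quotient → 0.
Limit = 0.

Final answer: 0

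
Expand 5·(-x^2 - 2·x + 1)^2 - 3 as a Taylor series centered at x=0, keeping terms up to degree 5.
5·x^4 + 20·x^3 + 10·x^2 - 20·x + 2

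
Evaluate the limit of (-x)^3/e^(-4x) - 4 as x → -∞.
The quotient is an ∞/∞ indeterminate form as x → -∞.
Compare growth rates of the dominant terms (exponentials ≫ polynomials ≫ logarithms), or apply L'Hôpital's rule; the quotient → 0.
Adding the constant: 0 - 4 = -4. Limit = -4.

Final answer: -4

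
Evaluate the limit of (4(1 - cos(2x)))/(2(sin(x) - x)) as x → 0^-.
Both numerator and denominator → 0 as x → 0^-; this is a 0/0 indeterminate form.
Expand each to leading order near x = 0: numerator ~ 8·x^2, denominator ~ -x^3/3.
The limit of the ratio is ∞.

Final answer: ∞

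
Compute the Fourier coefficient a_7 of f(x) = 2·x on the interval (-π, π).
a_7 = (1/π) ∫_{-π}^{π} f(x)·cos(7x) dx.
Evaluate the integral (use parity and integration by parts as needed): a_7 = 0.

Final answer: 0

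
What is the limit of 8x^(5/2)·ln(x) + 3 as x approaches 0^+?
The product is a 0·∞ indeterminate form at x → 0⁺.
Rewrite the product as 8·ln(x) / x^(-5/2) and apply L'Hôpital, or use the standard hierarchy x^(-5/2) ≫ |ln x| as x → 0⁺.
The indeterminate product → 0, so the limit = 3.

Final answer: 3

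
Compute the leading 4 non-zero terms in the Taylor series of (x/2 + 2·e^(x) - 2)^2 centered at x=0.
13·x^5/12 + 8·x^4/3 + 5·x^3 + 25·x^2/4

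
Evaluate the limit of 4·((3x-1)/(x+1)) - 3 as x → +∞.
Evaluate the dominant behaviour as x → +∞; each term tends to a finite value or vanishes.
Limit = 9.

Final answer: 9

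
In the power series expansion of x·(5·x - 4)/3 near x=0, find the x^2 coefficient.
Expand to order 2: x·(5·x - 4)/3 = 5·x^2/3 - 4·x/3 + O(x^3).
The coefficient of x^2 is 5/3.

Final answer: 5/3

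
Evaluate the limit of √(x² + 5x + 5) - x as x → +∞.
As x → +∞: multiply by the conjugate to get (5x+5)/(√(x²+5x+5)+x); the denominator ~ 2x, so the limit is 5/2.
Limit = 5/2.

Final answer: 5/2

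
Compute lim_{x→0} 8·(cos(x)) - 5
Direct substitution at x = 0 gives 3.

Final answer: 3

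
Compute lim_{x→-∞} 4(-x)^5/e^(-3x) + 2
The quotient is an ∞/∞ indeterminate form as x → -∞.
Compare growth rates of the dominant terms (exponentials ≫ polynomials ≫ logarithms), or apply L'Hôpital's rule; the quotient → 0.
Adding the constant: 0 + 2 = 2. Limit = 2.

Final answer: 2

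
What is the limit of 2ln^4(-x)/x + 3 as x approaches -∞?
The quotient is an ∞/∞ indeterminate form as x → -∞.
Compare growth rates of the dominant terms (exponentials ≫ polynomials ≫ logarithms), or apply L'Hôpital's rule; the quotient → 0.
Adding the constant: 0 + 3 = 3. Limit = 3.

Final answer: 3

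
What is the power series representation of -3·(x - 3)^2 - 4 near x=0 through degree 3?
-3·x^2 + 18·x - 31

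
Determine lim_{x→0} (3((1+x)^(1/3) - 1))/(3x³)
Both numerator and denominator → 0 as x → 0; this is a 0/0 indeterminate form.
Expand each to leading order near x = 0: numerator ~ x, denominator ~ 3·x^3.
The limit of the ratio is ∞.

Final answer: ∞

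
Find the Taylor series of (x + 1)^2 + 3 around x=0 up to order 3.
x^2 + 2·x + 4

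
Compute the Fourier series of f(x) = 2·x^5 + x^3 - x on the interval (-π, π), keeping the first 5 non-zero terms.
(-78·π^2 + 4·π^4 + 466)·sin(x) + (-2·π^4 - 25/2 + 9·π^2)·sin(2·x) + (-62·π^2/27 + 70/81 + 4·π^4/3)·sin(3·x) + (-π^4 + 7/32 + 3·π^2/4)·sin(4·x) + (-6·π^2/25 - 214/625 + 4·π^4/5)·sin(5·x)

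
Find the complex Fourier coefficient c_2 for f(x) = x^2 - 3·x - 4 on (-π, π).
Compute the real Fourier coefficients first: a_2 = 1, b_2 = 3.
Then c_2 = (a_2 − i·b_2)/2 = 1/2 - 3·i/2.

Final answer: 1/2 - 3·i/2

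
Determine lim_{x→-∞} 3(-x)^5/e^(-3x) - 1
The quotient is an ∞/∞ indeterminate form as x → -∞.
Compare growth rates of the dominant terms (exponentials ≫ polynomials ≫ logarithms), or apply L'Hôpital's rule; the quotient → 0.
Adding the constant: 0 - 1 = -1. Limit = -1.

Final answer: -1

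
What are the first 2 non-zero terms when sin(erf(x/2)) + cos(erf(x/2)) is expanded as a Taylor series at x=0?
x/√(π) + 1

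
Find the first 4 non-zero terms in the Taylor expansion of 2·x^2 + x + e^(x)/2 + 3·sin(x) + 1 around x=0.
-5·x^3/12 + 9·x^2/4 + 9·x/2 + 3/2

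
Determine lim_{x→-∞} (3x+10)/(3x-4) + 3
Evaluate the dominant behaviour as x → -∞; each term tends to a finite value or vanishes.
Limit = 4.

Final answer: 4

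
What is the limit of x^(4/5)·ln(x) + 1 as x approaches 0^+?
The product is a 0·∞ indeterminate form at x → 0⁺.
Rewrite the product as ln(x) / x^(-4/5) and apply L'Hôpital, or use the standard hierarchy x^(-4/5) ≫ |ln x| as x → 0⁺.
The indeterminate product → 0, so the limit = 1.

Final answer: 1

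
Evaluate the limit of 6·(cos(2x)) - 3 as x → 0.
Direct substitution at x = 0 gives 3.

Final answer: 3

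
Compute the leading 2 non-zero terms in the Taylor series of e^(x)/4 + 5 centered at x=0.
x/4 + 21/4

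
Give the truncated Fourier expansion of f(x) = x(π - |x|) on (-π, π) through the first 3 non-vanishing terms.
8·sin(x)/π + 8·sin(3·x)/(27·π) + 8·sin(5·x)/(125·π)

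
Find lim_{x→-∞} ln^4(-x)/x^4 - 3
The quotient is an ∞/∞ indeterminate form as x → -∞.
Compare growth rates of the dominant terms (exponentials ≫ polynomials ≫ logarithms), or apply L'Hôpital's rule; the quotient → 0.
Adding the constant: 0 - 3 = -3. Limit = -3.

Final answer: -3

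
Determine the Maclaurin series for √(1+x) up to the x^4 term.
-5·x^4/128 + x^3/16 - x^2/8 + x/2 + 1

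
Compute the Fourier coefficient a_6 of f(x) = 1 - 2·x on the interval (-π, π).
a_6 = (1/π) ∫_{-π}^{π} f(x)·cos(6x) dx.
Evaluate the integral (use parity and integration by parts as needed): a_6 = 0.

Final answer: 0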